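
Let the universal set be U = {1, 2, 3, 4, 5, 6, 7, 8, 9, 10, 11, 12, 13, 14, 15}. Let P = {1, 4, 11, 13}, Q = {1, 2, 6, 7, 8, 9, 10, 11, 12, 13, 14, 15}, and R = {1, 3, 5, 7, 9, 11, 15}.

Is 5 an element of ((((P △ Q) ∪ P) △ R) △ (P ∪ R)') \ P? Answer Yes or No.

5 ∉ P and 5 ∉ Q, so 5 ∉ P △ Q
5 ∉ (P △ Q) and 5 ∉ P, so 5 ∉ (P △ Q) ∪ P
5 ∉ ((P △ Q) ∪ P) and 5 ∈ R, so 5 ∈ ((P △ Q) ∪ P) △ R
5 ∉ P and 5 ∈ R, so 5 ∈ P ∪ R
5 ∉ (P ∪ R)' since 5 ∈ (P ∪ R)
5 ∈ (((P △ Q) ∪ P) △ R) and 5 ∉ (P ∪ R)', so 5 ∈ (((P △ Q) ∪ P) △ R) △ (P ∪ R)'
5 ∈ ((((P △ Q) ∪ P) △ R) △ (P ∪ R)') and 5 ∉ P, so 5 ∈ ((((P △ Q) ∪ P) △ R) △ (P ∪ R)') \ P

Yes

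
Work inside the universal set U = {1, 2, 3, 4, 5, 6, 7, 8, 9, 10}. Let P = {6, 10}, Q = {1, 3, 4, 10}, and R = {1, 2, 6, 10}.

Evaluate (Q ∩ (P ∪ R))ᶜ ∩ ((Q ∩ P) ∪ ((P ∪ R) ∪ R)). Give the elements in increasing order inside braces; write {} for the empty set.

{2, 6}

P ∪ R = {1, 2, 6, 10}
Q ∩ (P ∪ R) = {1, 10}
(Q ∩ (P ∪ R))ᶜ = {2, 3, 4, 5, 6, 7, 8, 9}
Q ∩ P = {10}
(P ∪ R) ∪ R = {1, 2, 6, 10}
(Q ∩ P) ∪ ((P ∪ R) ∪ R) = {1, 2, 6, 10}
(Q ∩ (P ∪ R))ᶜ ∩ ((Q ∩ P) ∪ ((P ∪ R) ∪ R)) = {2, 6}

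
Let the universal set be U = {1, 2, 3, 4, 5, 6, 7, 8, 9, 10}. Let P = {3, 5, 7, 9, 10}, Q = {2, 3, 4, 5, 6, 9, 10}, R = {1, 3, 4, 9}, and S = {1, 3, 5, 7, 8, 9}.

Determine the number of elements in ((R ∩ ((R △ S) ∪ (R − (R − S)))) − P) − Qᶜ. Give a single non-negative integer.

1

R △ S = {4, 5, 7, 8}
R − S = {4}
R − (R − S) = {1, 3, 9}
(R △ S) ∪ (R − (R − S)) = {1, 3, 4, 5, 7, 8, 9}
R ∩ ((R △ S) ∪ (R − (R − S))) = {1, 3, 4, 9}
(R ∩ ((R △ S) ∪ (R − (R − S)))) − P = {1, 4}
Qᶜ = {1, 7, 8}
((R ∩ ((R △ S) ∪ (R − (R − S)))) − P) − Qᶜ = {4}
|((R ∩ ((R △ S) ∪ (R − (R − S)))) − P) − Qᶜ| = 1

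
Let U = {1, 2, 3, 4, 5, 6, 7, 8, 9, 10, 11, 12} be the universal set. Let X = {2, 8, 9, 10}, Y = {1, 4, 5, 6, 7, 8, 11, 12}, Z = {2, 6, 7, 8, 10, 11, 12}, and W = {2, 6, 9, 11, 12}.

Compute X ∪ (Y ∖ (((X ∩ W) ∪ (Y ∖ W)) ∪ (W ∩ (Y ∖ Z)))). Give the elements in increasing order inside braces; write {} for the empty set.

X ∩ W = {2, 9}
Y ∖ W = {1, 4, 5, 7, 8}
(X ∩ W) ∪ (Y ∖ W) = {1, 2, 4, 5, 7, 8, 9}
Y ∖ Z = {1, 4, 5}
W ∩ (Y ∖ Z) = {}
((X ∩ W) ∪ (Y ∖ W)) ∪ (W ∩ (Y ∖ Z)) = {1, 2, 4, 5, 7, 8, 9}
Y ∖ (((X ∩ W) ∪ (Y ∖ W)) ∪ (W ∩ (Y ∖ Z))) = {6, 11, 12}
X ∪ (Y ∖ (((X ∩ W) ∪ (Y ∖ W)) ∪ (W ∩ (Y ∖ Z)))) = {2, 6, 8, 9, 10, 11, 12}

{2, 6, 8, 9, 10, 11, 12}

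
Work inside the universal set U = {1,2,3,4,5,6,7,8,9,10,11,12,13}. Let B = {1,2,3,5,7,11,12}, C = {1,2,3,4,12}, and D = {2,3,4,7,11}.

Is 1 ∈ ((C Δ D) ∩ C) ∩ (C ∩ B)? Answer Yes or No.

1 ∈ C and 1 ∉ D, so 1 ∈ C Δ D
1 ∈ (C Δ D) and 1 ∈ C, so 1 ∈ (C Δ D) ∩ C
1 ∈ C and 1 ∈ B, so 1 ∈ C ∩ B
1 ∈ ((C Δ D) ∩ C) and 1 ∈ (C ∩ B), so 1 ∈ ((C Δ D) ∩ C) ∩ (C ∩ B)

Yes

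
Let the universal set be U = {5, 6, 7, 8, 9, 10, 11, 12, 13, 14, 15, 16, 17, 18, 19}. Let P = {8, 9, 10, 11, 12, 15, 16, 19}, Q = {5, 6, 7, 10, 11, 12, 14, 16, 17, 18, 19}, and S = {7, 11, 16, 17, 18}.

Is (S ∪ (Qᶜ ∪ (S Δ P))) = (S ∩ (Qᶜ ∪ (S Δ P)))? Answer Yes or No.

No

Qᶜ = {8, 9, 13, 15}
S Δ P = {7, 8, 9, 10, 12, 15, 17, 18, 19}
Qᶜ ∪ (S Δ P) = {7, 8, 9, 10, 12, 13, 15, 17, 18, 19}
S ∪ (Qᶜ ∪ (S Δ P)) = {7, 8, 9, 10, 11, 12, 13, 15, 16, 17, 18, 19}
S ∩ (Qᶜ ∪ (S Δ P)) = {7, 17, 18}
8 ∈ S ∪ (Qᶜ ∪ (S Δ P)) but 8 ∉ S ∩ (Qᶜ ∪ (S Δ P)), so they differ.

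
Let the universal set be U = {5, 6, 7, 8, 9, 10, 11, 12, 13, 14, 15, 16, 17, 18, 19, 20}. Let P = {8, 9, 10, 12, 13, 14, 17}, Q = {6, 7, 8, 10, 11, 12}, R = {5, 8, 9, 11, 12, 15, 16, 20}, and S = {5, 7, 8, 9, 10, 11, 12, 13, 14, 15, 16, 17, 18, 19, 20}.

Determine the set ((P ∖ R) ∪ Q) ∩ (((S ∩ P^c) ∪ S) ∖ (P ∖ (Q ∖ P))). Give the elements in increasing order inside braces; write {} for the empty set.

P ∖ R = {10, 13, 14, 17}
(P ∖ R) ∪ Q = {6, 7, 8, 10, 11, 12, 13, 14, 17}
P^c = {5, 6, 7, 11, 15, 16, 18, 19, 20}
S ∩ P^c = {5, 7, 11, 15, 16, 18, 19, 20}
(S ∩ P^c) ∪ S = {5, 7, 8, 9, 10, 11, 12, 13, 14, 15, 16, 17, 18, 19, 20}
Q ∖ P = {6, 7, 11}
P ∖ (Q ∖ P) = {8, 9, 10, 12, 13, 14, 17}
((S ∩ P^c) ∪ S) ∖ (P ∖ (Q ∖ P)) = {5, 7, 11, 15, 16, 18, 19, 20}
((P ∖ R) ∪ Q) ∩ (((S ∩ P^c) ∪ S) ∖ (P ∖ (Q ∖ P))) = {7, 11}

{7, 11}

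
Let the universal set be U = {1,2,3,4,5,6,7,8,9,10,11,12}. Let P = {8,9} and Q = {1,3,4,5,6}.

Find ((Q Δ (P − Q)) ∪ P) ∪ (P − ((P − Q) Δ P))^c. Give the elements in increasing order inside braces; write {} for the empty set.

{1,2,3,4,5,6,7,8,9,10,11,12}

P − Q = {8,9}
Q Δ (P − Q) = {1,3,4,5,6,8,9}
(Q Δ (P − Q)) ∪ P = {1,3,4,5,6,8,9}
(P − Q) Δ P = {}
P − ((P − Q) Δ P) = {8,9}
(P − ((P − Q) Δ P))^c = {1,2,3,4,5,6,7,10,11,12}
((Q Δ (P − Q)) ∪ P) ∪ (P − ((P − Q) Δ P))^c = {1,2,3,4,5,6,7,8,9,10,11,12}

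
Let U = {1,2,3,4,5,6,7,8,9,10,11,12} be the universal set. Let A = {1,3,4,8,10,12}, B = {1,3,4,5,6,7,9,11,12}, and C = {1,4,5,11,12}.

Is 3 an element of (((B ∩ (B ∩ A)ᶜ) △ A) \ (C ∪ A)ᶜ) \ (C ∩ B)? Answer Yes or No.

Yes

3 ∈ B and 3 ∈ A, so 3 ∈ B ∩ A
3 ∉ (B ∩ A)ᶜ since 3 ∈ (B ∩ A)
3 ∈ B and 3 ∉ (B ∩ A)ᶜ, so 3 ∉ B ∩ (B ∩ A)ᶜ
3 ∉ (B ∩ (B ∩ A)ᶜ) and 3 ∈ A, so 3 ∈ (B ∩ (B ∩ A)ᶜ) △ A
3 ∉ C and 3 ∈ A, so 3 ∈ C ∪ A
3 ∉ (C ∪ A)ᶜ since 3 ∈ (C ∪ A)
3 ∈ ((B ∩ (B ∩ A)ᶜ) △ A) and 3 ∉ (C ∪ A)ᶜ, so 3 ∈ ((B ∩ (B ∩ A)ᶜ) △ A) \ (C ∪ A)ᶜ
3 ∉ C and 3 ∈ B, so 3 ∉ C ∩ B
3 ∈ (((B ∩ (B ∩ A)ᶜ) △ A) \ (C ∪ A)ᶜ) and 3 ∉ (C ∩ B), so 3 ∈ (((B ∩ (B ∩ A)ᶜ) △ A) \ (C ∪ A)ᶜ) \ (C ∩ B)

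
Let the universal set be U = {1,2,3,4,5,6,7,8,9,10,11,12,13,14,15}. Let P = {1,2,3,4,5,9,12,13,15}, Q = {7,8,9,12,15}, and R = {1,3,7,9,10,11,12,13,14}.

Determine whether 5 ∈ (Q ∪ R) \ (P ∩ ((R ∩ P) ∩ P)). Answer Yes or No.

5 ∉ Q and 5 ∉ R, so 5 ∉ Q ∪ R
5 ∉ R and 5 ∈ P, so 5 ∉ R ∩ P
5 ∉ (R ∩ P) and 5 ∈ P, so 5 ∉ (R ∩ P) ∩ P
5 ∈ P and 5 ∉ ((R ∩ P) ∩ P), so 5 ∉ P ∩ ((R ∩ P) ∩ P)
5 ∉ (Q ∪ R) and 5 ∉ (P ∩ ((R ∩ P) ∩ P)), so 5 ∉ (Q ∪ R) \ (P ∩ ((R ∩ P) ∩ P))

No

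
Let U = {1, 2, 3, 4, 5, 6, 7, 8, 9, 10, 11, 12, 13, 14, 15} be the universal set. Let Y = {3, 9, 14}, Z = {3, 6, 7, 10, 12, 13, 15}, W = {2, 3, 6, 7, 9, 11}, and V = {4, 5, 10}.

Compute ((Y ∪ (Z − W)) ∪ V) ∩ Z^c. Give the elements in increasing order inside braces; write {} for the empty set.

Z − W = {10, 12, 13, 15}
Y ∪ (Z − W) = {3, 9, 10, 12, 13, 14, 15}
(Y ∪ (Z − W)) ∪ V = {3, 4, 5, 9, 10, 12, 13, 14, 15}
Z^c = {1, 2, 4, 5, 8, 9, 11, 14}
((Y ∪ (Z − W)) ∪ V) ∩ Z^c = {4, 5, 9, 14}

{4, 5, 9, 14}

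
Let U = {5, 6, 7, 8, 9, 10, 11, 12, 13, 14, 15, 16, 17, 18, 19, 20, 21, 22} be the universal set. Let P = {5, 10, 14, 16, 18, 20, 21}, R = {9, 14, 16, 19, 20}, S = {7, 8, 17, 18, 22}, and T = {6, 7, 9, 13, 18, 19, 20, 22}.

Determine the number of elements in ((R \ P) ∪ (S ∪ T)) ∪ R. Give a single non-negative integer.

R \ P = {9, 19}
S ∪ T = {6, 7, 8, 9, 13, 17, 18, 19, 20, 22}
(R \ P) ∪ (S ∪ T) = {6, 7, 8, 9, 13, 17, 18, 19, 20, 22}
((R \ P) ∪ (S ∪ T)) ∪ R = {6, 7, 8, 9, 13, 14, 16, 17, 18, 19, 20, 22}
|((R \ P) ∪ (S ∪ T)) ∪ R| = 12

12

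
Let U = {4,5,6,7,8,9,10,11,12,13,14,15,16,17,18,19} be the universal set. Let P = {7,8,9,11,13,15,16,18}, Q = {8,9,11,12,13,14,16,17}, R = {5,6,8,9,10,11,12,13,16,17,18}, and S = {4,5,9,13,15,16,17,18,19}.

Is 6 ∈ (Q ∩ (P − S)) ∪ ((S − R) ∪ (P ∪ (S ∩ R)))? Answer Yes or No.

No

6 ∉ P and 6 ∉ S, so 6 ∉ P − S
6 ∉ Q and 6 ∉ (P − S), so 6 ∉ Q ∩ (P − S)
6 ∉ S and 6 ∈ R, so 6 ∉ S − R
6 ∉ S and 6 ∈ R, so 6 ∉ S ∩ R
6 ∉ P and 6 ∉ (S ∩ R), so 6 ∉ P ∪ (S ∩ R)
6 ∉ (S − R) and 6 ∉ (P ∪ (S ∩ R)), so 6 ∉ (S − R) ∪ (P ∪ (S ∩ R))
6 ∉ (Q ∩ (P − S)) and 6 ∉ ((S − R) ∪ (P ∪ (S ∩ R))), so 6 ∉ (Q ∩ (P − S)) ∪ ((S − R) ∪ (P ∪ (S ∩ R)))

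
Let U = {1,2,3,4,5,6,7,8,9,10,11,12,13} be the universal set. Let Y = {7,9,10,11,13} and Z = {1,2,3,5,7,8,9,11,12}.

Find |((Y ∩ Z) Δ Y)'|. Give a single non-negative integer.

Y ∩ Z = {7,9,11}
(Y ∩ Z) Δ Y = {10,13}
((Y ∩ Z) Δ Y)' = {1,2,3,4,5,6,7,8,9,11,12}
|((Y ∩ Z) Δ Y)'| = 11

11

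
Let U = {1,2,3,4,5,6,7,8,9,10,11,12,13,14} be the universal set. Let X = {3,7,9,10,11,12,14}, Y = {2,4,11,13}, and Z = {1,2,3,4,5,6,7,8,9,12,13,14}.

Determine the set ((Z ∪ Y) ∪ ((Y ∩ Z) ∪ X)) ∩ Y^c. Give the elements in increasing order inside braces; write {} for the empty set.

{1,3,5,6,7,8,9,10,12,14}

Z ∪ Y = {1,2,3,4,5,6,7,8,9,11,12,13,14}
Y ∩ Z = {2,4,13}
(Y ∩ Z) ∪ X = {2,3,4,7,9,10,11,12,13,14}
(Z ∪ Y) ∪ ((Y ∩ Z) ∪ X) = {1,2,3,4,5,6,7,8,9,10,11,12,13,14}
Y^c = {1,3,5,6,7,8,9,10,12,14}
((Z ∪ Y) ∪ ((Y ∩ Z) ∪ X)) ∩ Y^c = {1,3,5,6,7,8,9,10,12,14}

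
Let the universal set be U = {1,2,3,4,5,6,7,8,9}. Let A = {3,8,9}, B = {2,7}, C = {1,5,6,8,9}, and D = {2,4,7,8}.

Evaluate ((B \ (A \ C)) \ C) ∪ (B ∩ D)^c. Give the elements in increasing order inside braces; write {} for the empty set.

A \ C = {3}
B \ (A \ C) = {2,7}
(B \ (A \ C)) \ C = {2,7}
B ∩ D = {2,7}
(B ∩ D)^c = {1,3,4,5,6,8,9}
((B \ (A \ C)) \ C) ∪ (B ∩ D)^c = {1,2,3,4,5,6,7,8,9}

{1,2,3,4,5,6,7,8,9}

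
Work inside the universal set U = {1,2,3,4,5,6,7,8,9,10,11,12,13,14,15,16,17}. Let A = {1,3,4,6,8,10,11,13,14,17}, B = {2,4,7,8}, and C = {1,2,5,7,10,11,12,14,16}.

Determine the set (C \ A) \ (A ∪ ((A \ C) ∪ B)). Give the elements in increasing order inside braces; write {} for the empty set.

C \ A = {2,5,7,12,16}
A \ C = {3,4,6,8,13,17}
(A \ C) ∪ B = {2,3,4,6,7,8,13,17}
A ∪ ((A \ C) ∪ B) = {1,2,3,4,6,7,8,10,11,13,14,17}
(C \ A) \ (A ∪ ((A \ C) ∪ B)) = {5,12,16}

{5,12,16}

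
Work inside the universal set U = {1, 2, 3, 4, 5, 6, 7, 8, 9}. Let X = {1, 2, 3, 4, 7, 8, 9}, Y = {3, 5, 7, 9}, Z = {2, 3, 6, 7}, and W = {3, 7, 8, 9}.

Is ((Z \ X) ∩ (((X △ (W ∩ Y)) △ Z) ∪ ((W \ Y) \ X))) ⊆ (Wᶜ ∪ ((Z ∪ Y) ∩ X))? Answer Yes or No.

Yes

Z \ X = {6}
W ∩ Y = {3, 7, 9}
X △ (W ∩ Y) = {1, 2, 4, 8}
(X △ (W ∩ Y)) △ Z = {1, 3, 4, 6, 7, 8}
W \ Y = {8}
(W \ Y) \ X = {}
((X △ (W ∩ Y)) △ Z) ∪ ((W \ Y) \ X) = {1, 3, 4, 6, 7, 8}
(Z \ X) ∩ (((X △ (W ∩ Y)) △ Z) ∪ ((W \ Y) \ X)) = {6}
Wᶜ = {1, 2, 4, 5, 6}
Z ∪ Y = {2, 3, 5, 6, 7, 9}
(Z ∪ Y) ∩ X = {2, 3, 7, 9}
Wᶜ ∪ ((Z ∪ Y) ∩ X) = {1, 2, 3, 4, 5, 6, 7, 9}
Every element of {6} is in {1, 2, 3, 4, 5, 6, 7, 9}, so (Z \ X) ∩ (((X △ (W ∩ Y)) △ Z) ∪ ((W \ Y) \ X)) ⊆ Wᶜ ∪ ((Z ∪ Y) ∩ X).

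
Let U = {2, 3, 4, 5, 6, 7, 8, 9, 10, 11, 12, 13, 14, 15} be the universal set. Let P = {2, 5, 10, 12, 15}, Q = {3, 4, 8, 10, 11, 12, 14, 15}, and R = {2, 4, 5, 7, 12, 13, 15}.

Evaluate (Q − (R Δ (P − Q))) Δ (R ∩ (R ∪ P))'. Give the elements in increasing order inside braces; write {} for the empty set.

P − Q = {2, 5}
R Δ (P − Q) = {4, 7, 12, 13, 15}
Q − (R Δ (P − Q)) = {3, 8, 10, 11, 14}
R ∪ P = {2, 4, 5, 7, 10, 12, 13, 15}
R ∩ (R ∪ P) = {2, 4, 5, 7, 12, 13, 15}
(R ∩ (R ∪ P))' = {3, 6, 8, 9, 10, 11, 14}
(Q − (R Δ (P − Q))) Δ (R ∩ (R ∪ P))' = {6, 9}

{6, 9}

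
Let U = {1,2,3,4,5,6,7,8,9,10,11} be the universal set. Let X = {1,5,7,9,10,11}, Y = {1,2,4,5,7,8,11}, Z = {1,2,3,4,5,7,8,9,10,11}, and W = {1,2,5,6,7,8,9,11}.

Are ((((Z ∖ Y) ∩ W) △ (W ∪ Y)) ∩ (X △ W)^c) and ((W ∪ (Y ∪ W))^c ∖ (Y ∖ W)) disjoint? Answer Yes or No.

Yes

Z ∖ Y = {3,9,10}
(Z ∖ Y) ∩ W = {9}
W ∪ Y = {1,2,4,5,6,7,8,9,11}
((Z ∖ Y) ∩ W) △ (W ∪ Y) = {1,2,4,5,6,7,8,11}
X △ W = {2,6,8,10}
(X △ W)^c = {1,3,4,5,7,9,11}
(((Z ∖ Y) ∩ W) △ (W ∪ Y)) ∩ (X △ W)^c = {1,4,5,7,11}
Y ∪ W = {1,2,4,5,6,7,8,9,11}
W ∪ (Y ∪ W) = {1,2,4,5,6,7,8,9,11}
(W ∪ (Y ∪ W))^c = {3,10}
Y ∖ W = {4}
(W ∪ (Y ∪ W))^c ∖ (Y ∖ W) = {3,10}
{1,4,5,7,11} and {3,10} share no elements.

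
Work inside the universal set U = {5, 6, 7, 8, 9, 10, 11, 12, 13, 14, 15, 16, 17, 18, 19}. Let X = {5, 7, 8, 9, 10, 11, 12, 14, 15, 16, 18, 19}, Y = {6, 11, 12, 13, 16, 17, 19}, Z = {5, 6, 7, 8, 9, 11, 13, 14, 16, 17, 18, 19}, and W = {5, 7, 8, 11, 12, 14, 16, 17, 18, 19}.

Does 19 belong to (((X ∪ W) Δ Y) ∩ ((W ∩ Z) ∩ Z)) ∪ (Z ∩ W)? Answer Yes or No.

Yes

19 ∈ X and 19 ∈ W, so 19 ∈ X ∪ W
19 ∈ (X ∪ W) and 19 ∈ Y, so 19 ∉ (X ∪ W) Δ Y
19 ∈ W and 19 ∈ Z, so 19 ∈ W ∩ Z
19 ∈ (W ∩ Z) and 19 ∈ Z, so 19 ∈ (W ∩ Z) ∩ Z
19 ∉ ((X ∪ W) Δ Y) and 19 ∈ ((W ∩ Z) ∩ Z), so 19 ∉ ((X ∪ W) Δ Y) ∩ ((W ∩ Z) ∩ Z)
19 ∈ Z and 19 ∈ W, so 19 ∈ Z ∩ W
19 ∉ (((X ∪ W) Δ Y) ∩ ((W ∩ Z) ∩ Z)) and 19 ∈ (Z ∩ W), so 19 ∈ (((X ∪ W) Δ Y) ∩ ((W ∩ Z) ∩ Z)) ∪ (Z ∩ W)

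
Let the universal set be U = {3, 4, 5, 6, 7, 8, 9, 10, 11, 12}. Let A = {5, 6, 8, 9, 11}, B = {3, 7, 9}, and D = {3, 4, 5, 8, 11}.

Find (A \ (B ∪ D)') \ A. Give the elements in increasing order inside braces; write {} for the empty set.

{}

B ∪ D = {3, 4, 5, 7, 8, 9, 11}
(B ∪ D)' = {6, 10, 12}
A \ (B ∪ D)' = {5, 8, 9, 11}
(A \ (B ∪ D)') \ A = {}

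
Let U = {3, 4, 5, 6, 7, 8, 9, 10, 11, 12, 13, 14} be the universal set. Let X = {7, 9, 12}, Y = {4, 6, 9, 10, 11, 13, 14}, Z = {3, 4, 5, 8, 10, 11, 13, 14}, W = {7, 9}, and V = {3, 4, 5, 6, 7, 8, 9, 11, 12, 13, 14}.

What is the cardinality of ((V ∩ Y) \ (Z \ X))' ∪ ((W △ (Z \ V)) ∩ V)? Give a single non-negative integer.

11

V ∩ Y = {4, 6, 9, 11, 13, 14}
Z \ X = {3, 4, 5, 8, 10, 11, 13, 14}
(V ∩ Y) \ (Z \ X) = {6, 9}
((V ∩ Y) \ (Z \ X))' = {3, 4, 5, 7, 8, 10, 11, 12, 13, 14}
Z \ V = {10}
W △ (Z \ V) = {7, 9, 10}
(W △ (Z \ V)) ∩ V = {7, 9}
((V ∩ Y) \ (Z \ X))' ∪ ((W △ (Z \ V)) ∩ V) = {3, 4, 5, 7, 8, 9, 10, 11, 12, 13, 14}
|((V ∩ Y) \ (Z \ X))' ∪ ((W △ (Z \ V)) ∩ V)| = 11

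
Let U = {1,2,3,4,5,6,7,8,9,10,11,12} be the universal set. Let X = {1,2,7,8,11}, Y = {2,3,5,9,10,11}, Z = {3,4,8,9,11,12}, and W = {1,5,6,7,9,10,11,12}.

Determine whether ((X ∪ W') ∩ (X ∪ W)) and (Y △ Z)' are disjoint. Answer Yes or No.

No

W' = {2,3,4,8}
X ∪ W' = {1,2,3,4,7,8,11}
X ∪ W = {1,2,5,6,7,8,9,10,11,12}
(X ∪ W') ∩ (X ∪ W) = {1,2,7,8,11}
Y △ Z = {2,4,5,8,10,12}
(Y △ Z)' = {1,3,6,7,9,11}
1 lies in both, so they are not disjoint.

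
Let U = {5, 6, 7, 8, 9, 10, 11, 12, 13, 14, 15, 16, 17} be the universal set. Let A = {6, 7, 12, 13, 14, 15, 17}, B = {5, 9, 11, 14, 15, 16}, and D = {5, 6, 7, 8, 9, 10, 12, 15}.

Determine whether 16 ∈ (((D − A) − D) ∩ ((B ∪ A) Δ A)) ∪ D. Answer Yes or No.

16 ∉ D and 16 ∉ A, so 16 ∉ D − A
16 ∉ (D − A) and 16 ∉ D, so 16 ∉ (D − A) − D
16 ∈ B and 16 ∉ A, so 16 ∈ B ∪ A
16 ∈ (B ∪ A) and 16 ∉ A, so 16 ∈ (B ∪ A) Δ A
16 ∉ ((D − A) − D) and 16 ∈ ((B ∪ A) Δ A), so 16 ∉ ((D − A) − D) ∩ ((B ∪ A) Δ A)
16 ∉ (((D − A) − D) ∩ ((B ∪ A) Δ A)) and 16 ∉ D, so 16 ∉ (((D − A) − D) ∩ ((B ∪ A) Δ A)) ∪ D

No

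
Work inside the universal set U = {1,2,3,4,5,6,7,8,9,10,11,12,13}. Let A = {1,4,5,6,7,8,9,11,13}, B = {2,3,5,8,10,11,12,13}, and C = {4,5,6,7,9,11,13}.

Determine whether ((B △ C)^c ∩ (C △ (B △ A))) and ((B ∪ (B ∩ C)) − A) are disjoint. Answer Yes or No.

Yes

B △ C = {2,3,4,6,7,8,9,10,12}
(B △ C)^c = {1,5,11,13}
B △ A = {1,2,3,4,6,7,9,10,12}
C △ (B △ A) = {1,2,3,5,10,11,12,13}
(B △ C)^c ∩ (C △ (B △ A)) = {1,5,11,13}
B ∩ C = {5,11,13}
B ∪ (B ∩ C) = {2,3,5,8,10,11,12,13}
(B ∪ (B ∩ C)) − A = {2,3,10,12}
{1,5,11,13} and {2,3,10,12} share no elements.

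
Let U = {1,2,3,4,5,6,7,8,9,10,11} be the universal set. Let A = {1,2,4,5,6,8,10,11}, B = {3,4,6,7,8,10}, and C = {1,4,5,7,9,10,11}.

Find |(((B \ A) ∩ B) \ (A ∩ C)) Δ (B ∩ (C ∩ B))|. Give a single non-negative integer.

3

B \ A = {3,7}
(B \ A) ∩ B = {3,7}
A ∩ C = {1,4,5,10,11}
((B \ A) ∩ B) \ (A ∩ C) = {3,7}
C ∩ B = {4,7,10}
B ∩ (C ∩ B) = {4,7,10}
(((B \ A) ∩ B) \ (A ∩ C)) Δ (B ∩ (C ∩ B)) = {3,4,10}
|(((B \ A) ∩ B) \ (A ∩ C)) Δ (B ∩ (C ∩ B))| = 3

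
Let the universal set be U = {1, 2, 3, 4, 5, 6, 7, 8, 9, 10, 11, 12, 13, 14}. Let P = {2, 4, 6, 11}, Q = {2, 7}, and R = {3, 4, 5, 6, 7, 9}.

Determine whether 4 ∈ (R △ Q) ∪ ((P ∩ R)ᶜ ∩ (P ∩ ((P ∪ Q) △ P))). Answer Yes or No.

4 ∈ R and 4 ∉ Q, so 4 ∈ R △ Q
4 ∈ P and 4 ∈ R, so 4 ∈ P ∩ R
4 ∉ (P ∩ R)ᶜ since 4 ∈ (P ∩ R)
4 ∈ P and 4 ∉ Q, so 4 ∈ P ∪ Q
4 ∈ (P ∪ Q) and 4 ∈ P, so 4 ∉ (P ∪ Q) △ P
4 ∈ P and 4 ∉ ((P ∪ Q) △ P), so 4 ∉ P ∩ ((P ∪ Q) △ P)
4 ∉ (P ∩ R)ᶜ and 4 ∉ (P ∩ ((P ∪ Q) △ P)), so 4 ∉ (P ∩ R)ᶜ ∩ (P ∩ ((P ∪ Q) △ P))
4 ∈ (R △ Q) and 4 ∉ ((P ∩ R)ᶜ ∩ (P ∩ ((P ∪ Q) △ P))), so 4 ∈ (R △ Q) ∪ ((P ∩ R)ᶜ ∩ (P ∩ ((P ∪ Q) △ P)))

Yes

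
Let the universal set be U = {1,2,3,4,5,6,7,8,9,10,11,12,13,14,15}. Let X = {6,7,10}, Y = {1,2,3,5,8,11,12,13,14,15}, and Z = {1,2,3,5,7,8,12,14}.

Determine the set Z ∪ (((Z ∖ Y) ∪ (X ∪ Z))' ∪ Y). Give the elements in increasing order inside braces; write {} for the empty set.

Z ∖ Y = {7}
X ∪ Z = {1,2,3,5,6,7,8,10,12,14}
(Z ∖ Y) ∪ (X ∪ Z) = {1,2,3,5,6,7,8,10,12,14}
((Z ∖ Y) ∪ (X ∪ Z))' = {4,9,11,13,15}
((Z ∖ Y) ∪ (X ∪ Z))' ∪ Y = {1,2,3,4,5,8,9,11,12,13,14,15}
Z ∪ (((Z ∖ Y) ∪ (X ∪ Z))' ∪ Y) = {1,2,3,4,5,7,8,9,11,12,13,14,15}

{1,2,3,4,5,7,8,9,11,12,13,14,15}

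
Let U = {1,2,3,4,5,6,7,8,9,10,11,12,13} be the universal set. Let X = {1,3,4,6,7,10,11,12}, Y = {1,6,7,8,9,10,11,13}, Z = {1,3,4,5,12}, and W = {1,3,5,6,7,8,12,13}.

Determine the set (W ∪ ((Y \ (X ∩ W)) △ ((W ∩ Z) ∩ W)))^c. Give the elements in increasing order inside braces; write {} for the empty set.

X ∩ W = {1,3,6,7,12}
Y \ (X ∩ W) = {8,9,10,11,13}
W ∩ Z = {1,3,5,12}
(W ∩ Z) ∩ W = {1,3,5,12}
(Y \ (X ∩ W)) △ ((W ∩ Z) ∩ W) = {1,3,5,8,9,10,11,12,13}
W ∪ ((Y \ (X ∩ W)) △ ((W ∩ Z) ∩ W)) = {1,3,5,6,7,8,9,10,11,12,13}
(W ∪ ((Y \ (X ∩ W)) △ ((W ∩ Z) ∩ W)))^c = {2,4}

{2,4}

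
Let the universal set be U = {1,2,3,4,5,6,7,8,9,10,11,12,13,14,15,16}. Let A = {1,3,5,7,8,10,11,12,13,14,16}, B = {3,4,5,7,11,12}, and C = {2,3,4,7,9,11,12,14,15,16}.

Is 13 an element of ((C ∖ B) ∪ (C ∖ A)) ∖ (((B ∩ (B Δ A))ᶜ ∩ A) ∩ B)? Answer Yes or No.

13 ∉ C and 13 ∉ B, so 13 ∉ C ∖ B
13 ∉ C and 13 ∈ A, so 13 ∉ C ∖ A
13 ∉ (C ∖ B) and 13 ∉ (C ∖ A), so 13 ∉ (C ∖ B) ∪ (C ∖ A)
13 ∉ B and 13 ∈ A, so 13 ∈ B Δ A
13 ∉ B and 13 ∈ (B Δ A), so 13 ∉ B ∩ (B Δ A)
13 ∈ (B ∩ (B Δ A))ᶜ since 13 ∉ (B ∩ (B Δ A))
13 ∈ (B ∩ (B Δ A))ᶜ and 13 ∈ A, so 13 ∈ (B ∩ (B Δ A))ᶜ ∩ A
13 ∈ ((B ∩ (B Δ A))ᶜ ∩ A) and 13 ∉ B, so 13 ∉ ((B ∩ (B Δ A))ᶜ ∩ A) ∩ B
13 ∉ ((C ∖ B) ∪ (C ∖ A)) and 13 ∉ (((B ∩ (B Δ A))ᶜ ∩ A) ∩ B), so 13 ∉ ((C ∖ B) ∪ (C ∖ A)) ∖ (((B ∩ (B Δ A))ᶜ ∩ A) ∩ B)

No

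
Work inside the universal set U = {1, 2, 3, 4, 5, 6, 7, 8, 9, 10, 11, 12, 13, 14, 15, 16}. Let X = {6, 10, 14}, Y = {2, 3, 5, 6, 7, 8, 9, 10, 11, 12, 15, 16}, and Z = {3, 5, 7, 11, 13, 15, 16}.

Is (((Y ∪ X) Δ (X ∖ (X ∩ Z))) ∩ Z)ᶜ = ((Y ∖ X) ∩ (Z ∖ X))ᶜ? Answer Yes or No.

Y ∪ X = {2, 3, 5, 6, 7, 8, 9, 10, 11, 12, 14, 15, 16}
X ∩ Z = {}
X ∖ (X ∩ Z) = {6, 10, 14}
(Y ∪ X) Δ (X ∖ (X ∩ Z)) = {2, 3, 5, 7, 8, 9, 11, 12, 15, 16}
((Y ∪ X) Δ (X ∖ (X ∩ Z))) ∩ Z = {3, 5, 7, 11, 15, 16}
(((Y ∪ X) Δ (X ∖ (X ∩ Z))) ∩ Z)ᶜ = {1, 2, 4, 6, 8, 9, 10, 12, 13, 14}
Y ∖ X = {2, 3, 5, 7, 8, 9, 11, 12, 15, 16}
Z ∖ X = {3, 5, 7, 11, 13, 15, 16}
(Y ∖ X) ∩ (Z ∖ X) = {3, 5, 7, 11, 15, 16}
((Y ∖ X) ∩ (Z ∖ X))ᶜ = {1, 2, 4, 6, 8, 9, 10, 12, 13, 14}
Both equal {1, 2, 4, 6, 8, 9, 10, 12, 13, 14}, so (((Y ∪ X) Δ (X ∖ (X ∩ Z))) ∩ Z)ᶜ = ((Y ∖ X) ∩ (Z ∖ X))ᶜ.

Yes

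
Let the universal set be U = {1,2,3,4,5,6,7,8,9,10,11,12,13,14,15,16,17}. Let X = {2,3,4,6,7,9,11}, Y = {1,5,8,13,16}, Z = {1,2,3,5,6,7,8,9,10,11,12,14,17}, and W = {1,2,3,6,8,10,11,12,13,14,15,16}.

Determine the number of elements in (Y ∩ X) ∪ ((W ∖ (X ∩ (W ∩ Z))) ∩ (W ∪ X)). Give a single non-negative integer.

Y ∩ X = {}
W ∩ Z = {1,2,3,6,8,10,11,12,14}
X ∩ (W ∩ Z) = {2,3,6,11}
W ∖ (X ∩ (W ∩ Z)) = {1,8,10,12,13,14,15,16}
W ∪ X = {1,2,3,4,6,7,8,9,10,11,12,13,14,15,16}
(W ∖ (X ∩ (W ∩ Z))) ∩ (W ∪ X) = {1,8,10,12,13,14,15,16}
(Y ∩ X) ∪ ((W ∖ (X ∩ (W ∩ Z))) ∩ (W ∪ X)) = {1,8,10,12,13,14,15,16}
|(Y ∩ X) ∪ ((W ∖ (X ∩ (W ∩ Z))) ∩ (W ∪ X))| = 8

8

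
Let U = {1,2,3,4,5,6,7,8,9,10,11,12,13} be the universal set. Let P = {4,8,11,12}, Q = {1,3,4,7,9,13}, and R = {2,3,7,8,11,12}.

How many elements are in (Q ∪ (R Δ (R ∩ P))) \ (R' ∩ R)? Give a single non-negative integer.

R ∩ P = {8,11,12}
R Δ (R ∩ P) = {2,3,7}
Q ∪ (R Δ (R ∩ P)) = {1,2,3,4,7,9,13}
R' = {1,4,5,6,9,10,13}
R' ∩ R = {}
(Q ∪ (R Δ (R ∩ P))) \ (R' ∩ R) = {1,2,3,4,7,9,13}
|(Q ∪ (R Δ (R ∩ P))) \ (R' ∩ R)| = 7

7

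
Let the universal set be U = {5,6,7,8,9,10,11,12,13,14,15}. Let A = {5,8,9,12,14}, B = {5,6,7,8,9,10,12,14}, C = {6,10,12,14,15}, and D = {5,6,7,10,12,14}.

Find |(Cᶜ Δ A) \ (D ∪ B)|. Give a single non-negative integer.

Cᶜ = {5,7,8,9,11,13}
Cᶜ Δ A = {7,11,12,13,14}
D ∪ B = {5,6,7,8,9,10,12,14}
(Cᶜ Δ A) \ (D ∪ B) = {11,13}
|(Cᶜ Δ A) \ (D ∪ B)| = 2

2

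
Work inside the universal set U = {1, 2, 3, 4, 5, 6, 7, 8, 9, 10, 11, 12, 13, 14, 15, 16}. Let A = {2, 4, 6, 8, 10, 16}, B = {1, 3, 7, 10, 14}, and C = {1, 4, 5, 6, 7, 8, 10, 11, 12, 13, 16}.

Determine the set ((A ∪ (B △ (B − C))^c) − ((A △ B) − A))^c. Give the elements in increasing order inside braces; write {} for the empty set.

B − C = {3, 14}
B △ (B − C) = {1, 7, 10}
(B △ (B − C))^c = {2, 3, 4, 5, 6, 8, 9, 11, 12, 13, 14, 15, 16}
A ∪ (B △ (B − C))^c = {2, 3, 4, 5, 6, 8, 9, 10, 11, 12, 13, 14, 15, 16}
A △ B = {1, 2, 3, 4, 6, 7, 8, 14, 16}
(A △ B) − A = {1, 3, 7, 14}
(A ∪ (B △ (B − C))^c) − ((A △ B) − A) = {2, 4, 5, 6, 8, 9, 10, 11, 12, 13, 15, 16}
((A ∪ (B △ (B − C))^c) − ((A △ B) − A))^c = {1, 3, 7, 14}

{1, 3, 7, 14}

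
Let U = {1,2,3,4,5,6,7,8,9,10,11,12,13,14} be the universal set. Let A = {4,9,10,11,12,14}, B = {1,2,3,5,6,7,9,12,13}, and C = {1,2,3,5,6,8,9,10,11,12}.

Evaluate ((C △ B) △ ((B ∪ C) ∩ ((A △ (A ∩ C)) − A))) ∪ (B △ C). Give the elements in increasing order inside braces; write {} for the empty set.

{7,8,10,11,13}

C △ B = {7,8,10,11,13}
B ∪ C = {1,2,3,5,6,7,8,9,10,11,12,13}
A ∩ C = {9,10,11,12}
A △ (A ∩ C) = {4,14}
(A △ (A ∩ C)) − A = {}
(B ∪ C) ∩ ((A △ (A ∩ C)) − A) = {}
(C △ B) △ ((B ∪ C) ∩ ((A △ (A ∩ C)) − A)) = {7,8,10,11,13}
B △ C = {7,8,10,11,13}
((C △ B) △ ((B ∪ C) ∩ ((A △ (A ∩ C)) − A))) ∪ (B △ C) = {7,8,10,11,13}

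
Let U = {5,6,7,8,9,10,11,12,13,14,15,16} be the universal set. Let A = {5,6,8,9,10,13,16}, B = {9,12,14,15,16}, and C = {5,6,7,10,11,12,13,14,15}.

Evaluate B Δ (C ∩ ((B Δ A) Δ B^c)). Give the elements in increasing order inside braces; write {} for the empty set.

{7,9,11,16}

B Δ A = {5,6,8,10,12,13,14,15}
B^c = {5,6,7,8,10,11,13}
(B Δ A) Δ B^c = {7,11,12,14,15}
C ∩ ((B Δ A) Δ B^c) = {7,11,12,14,15}
B Δ (C ∩ ((B Δ A) Δ B^c)) = {7,9,11,16}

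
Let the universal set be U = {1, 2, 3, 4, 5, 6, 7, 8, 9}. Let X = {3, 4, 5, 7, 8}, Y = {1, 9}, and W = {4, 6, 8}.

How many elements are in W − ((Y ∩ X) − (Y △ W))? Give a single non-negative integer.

Y ∩ X = {}
Y △ W = {1, 4, 6, 8, 9}
(Y ∩ X) − (Y △ W) = {}
W − ((Y ∩ X) − (Y △ W)) = {4, 6, 8}
|W − ((Y ∩ X) − (Y △ W))| = 3

3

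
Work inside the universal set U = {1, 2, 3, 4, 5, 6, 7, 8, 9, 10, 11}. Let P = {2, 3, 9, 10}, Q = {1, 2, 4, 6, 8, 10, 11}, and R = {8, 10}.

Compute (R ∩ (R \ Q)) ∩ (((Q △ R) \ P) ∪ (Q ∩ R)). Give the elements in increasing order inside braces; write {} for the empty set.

{}

R \ Q = {}
R ∩ (R \ Q) = {}
Q △ R = {1, 2, 4, 6, 11}
(Q △ R) \ P = {1, 4, 6, 11}
Q ∩ R = {8, 10}
((Q △ R) \ P) ∪ (Q ∩ R) = {1, 4, 6, 8, 10, 11}
(R ∩ (R \ Q)) ∩ (((Q △ R) \ P) ∪ (Q ∩ R)) = {}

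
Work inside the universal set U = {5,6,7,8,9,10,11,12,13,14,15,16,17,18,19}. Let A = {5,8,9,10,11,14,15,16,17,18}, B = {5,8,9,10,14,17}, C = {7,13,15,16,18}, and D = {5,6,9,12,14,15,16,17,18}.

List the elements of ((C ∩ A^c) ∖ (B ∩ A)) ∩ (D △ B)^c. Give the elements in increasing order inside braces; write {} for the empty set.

A^c = {6,7,12,13,19}
C ∩ A^c = {7,13}
B ∩ A = {5,8,9,10,14,17}
(C ∩ A^c) ∖ (B ∩ A) = {7,13}
D △ B = {6,8,10,12,15,16,18}
(D △ B)^c = {5,7,9,11,13,14,17,19}
((C ∩ A^c) ∖ (B ∩ A)) ∩ (D △ B)^c = {7,13}

{7,13}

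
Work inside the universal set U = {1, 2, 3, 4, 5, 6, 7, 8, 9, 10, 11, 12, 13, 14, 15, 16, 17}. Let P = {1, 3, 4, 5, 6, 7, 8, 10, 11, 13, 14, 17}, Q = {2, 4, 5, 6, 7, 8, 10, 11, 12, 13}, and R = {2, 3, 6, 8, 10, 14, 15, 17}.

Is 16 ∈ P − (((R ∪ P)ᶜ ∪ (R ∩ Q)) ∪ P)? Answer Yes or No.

16 ∉ R and 16 ∉ P, so 16 ∉ R ∪ P
16 ∈ (R ∪ P)ᶜ since 16 ∉ (R ∪ P)
16 ∉ R and 16 ∉ Q, so 16 ∉ R ∩ Q
16 ∈ (R ∪ P)ᶜ and 16 ∉ (R ∩ Q), so 16 ∈ (R ∪ P)ᶜ ∪ (R ∩ Q)
16 ∈ ((R ∪ P)ᶜ ∪ (R ∩ Q)) and 16 ∉ P, so 16 ∈ ((R ∪ P)ᶜ ∪ (R ∩ Q)) ∪ P
16 ∉ P and 16 ∈ (((R ∪ P)ᶜ ∪ (R ∩ Q)) ∪ P), so 16 ∉ P − (((R ∪ P)ᶜ ∪ (R ∩ Q)) ∪ P)

No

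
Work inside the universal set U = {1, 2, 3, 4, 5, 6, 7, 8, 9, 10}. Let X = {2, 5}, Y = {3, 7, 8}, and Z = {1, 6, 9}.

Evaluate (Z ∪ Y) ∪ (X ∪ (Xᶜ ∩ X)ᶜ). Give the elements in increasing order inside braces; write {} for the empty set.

Z ∪ Y = {1, 3, 6, 7, 8, 9}
Xᶜ = {1, 3, 4, 6, 7, 8, 9, 10}
Xᶜ ∩ X = {}
(Xᶜ ∩ X)ᶜ = {1, 2, 3, 4, 5, 6, 7, 8, 9, 10}
X ∪ (Xᶜ ∩ X)ᶜ = {1, 2, 3, 4, 5, 6, 7, 8, 9, 10}
(Z ∪ Y) ∪ (X ∪ (Xᶜ ∩ X)ᶜ) = {1, 2, 3, 4, 5, 6, 7, 8, 9, 10}

{1, 2, 3, 4, 5, 6, 7, 8, 9, 10}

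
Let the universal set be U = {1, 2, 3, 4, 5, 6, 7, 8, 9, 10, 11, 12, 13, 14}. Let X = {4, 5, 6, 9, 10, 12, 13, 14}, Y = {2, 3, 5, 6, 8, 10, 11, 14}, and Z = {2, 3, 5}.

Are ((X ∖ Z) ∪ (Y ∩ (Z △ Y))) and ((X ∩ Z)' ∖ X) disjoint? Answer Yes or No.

X ∖ Z = {4, 6, 9, 10, 12, 13, 14}
Z △ Y = {6, 8, 10, 11, 14}
Y ∩ (Z △ Y) = {6, 8, 10, 11, 14}
(X ∖ Z) ∪ (Y ∩ (Z △ Y)) = {4, 6, 8, 9, 10, 11, 12, 13, 14}
X ∩ Z = {5}
(X ∩ Z)' = {1, 2, 3, 4, 6, 7, 8, 9, 10, 11, 12, 13, 14}
(X ∩ Z)' ∖ X = {1, 2, 3, 7, 8, 11}
8 lies in both, so they are not disjoint.

No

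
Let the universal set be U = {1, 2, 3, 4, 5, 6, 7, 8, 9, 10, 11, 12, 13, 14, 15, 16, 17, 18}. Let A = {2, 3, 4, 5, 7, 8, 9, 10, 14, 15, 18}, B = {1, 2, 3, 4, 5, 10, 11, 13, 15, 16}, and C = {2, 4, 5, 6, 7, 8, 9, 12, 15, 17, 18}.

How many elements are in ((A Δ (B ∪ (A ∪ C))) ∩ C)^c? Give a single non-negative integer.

A ∪ C = {2, 3, 4, 5, 6, 7, 8, 9, 10, 12, 14, 15, 17, 18}
B ∪ (A ∪ C) = {1, 2, 3, 4, 5, 6, 7, 8, 9, 10, 11, 12, 13, 14, 15, 16, 17, 18}
A Δ (B ∪ (A ∪ C)) = {1, 6, 11, 12, 13, 16, 17}
(A Δ (B ∪ (A ∪ C))) ∩ C = {6, 12, 17}
((A Δ (B ∪ (A ∪ C))) ∩ C)^c = {1, 2, 3, 4, 5, 7, 8, 9, 10, 11, 13, 14, 15, 16, 18}
|((A Δ (B ∪ (A ∪ C))) ∩ C)^c| = 15

15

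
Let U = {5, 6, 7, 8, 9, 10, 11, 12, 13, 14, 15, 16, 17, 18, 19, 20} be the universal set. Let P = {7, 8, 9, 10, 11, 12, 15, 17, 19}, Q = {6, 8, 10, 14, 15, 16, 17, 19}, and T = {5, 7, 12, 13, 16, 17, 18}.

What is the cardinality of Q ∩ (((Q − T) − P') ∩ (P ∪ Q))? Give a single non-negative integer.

Q − T = {6, 8, 10, 14, 15, 19}
P' = {5, 6, 13, 14, 16, 18, 20}
(Q − T) − P' = {8, 10, 15, 19}
P ∪ Q = {6, 7, 8, 9, 10, 11, 12, 14, 15, 16, 17, 19}
((Q − T) − P') ∩ (P ∪ Q) = {8, 10, 15, 19}
Q ∩ (((Q − T) − P') ∩ (P ∪ Q)) = {8, 10, 15, 19}
|Q ∩ (((Q − T) − P') ∩ (P ∪ Q))| = 4

4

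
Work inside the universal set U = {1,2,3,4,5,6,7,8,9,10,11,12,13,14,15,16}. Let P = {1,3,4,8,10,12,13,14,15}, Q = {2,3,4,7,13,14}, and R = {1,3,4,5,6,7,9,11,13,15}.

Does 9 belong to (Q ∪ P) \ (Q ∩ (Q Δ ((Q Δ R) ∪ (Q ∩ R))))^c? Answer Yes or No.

9 ∉ Q and 9 ∉ P, so 9 ∉ Q ∪ P
9 ∉ Q and 9 ∈ R, so 9 ∈ Q Δ R
9 ∉ Q and 9 ∈ R, so 9 ∉ Q ∩ R
9 ∈ (Q Δ R) and 9 ∉ (Q ∩ R), so 9 ∈ (Q Δ R) ∪ (Q ∩ R)
9 ∉ Q and 9 ∈ ((Q Δ R) ∪ (Q ∩ R)), so 9 ∈ Q Δ ((Q Δ R) ∪ (Q ∩ R))
9 ∉ Q and 9 ∈ (Q Δ ((Q Δ R) ∪ (Q ∩ R))), so 9 ∉ Q ∩ (Q Δ ((Q Δ R) ∪ (Q ∩ R)))
9 ∈ (Q ∩ (Q Δ ((Q Δ R) ∪ (Q ∩ R))))^c since 9 ∉ (Q ∩ (Q Δ ((Q Δ R) ∪ (Q ∩ R))))
9 ∉ (Q ∪ P) and 9 ∈ (Q ∩ (Q Δ ((Q Δ R) ∪ (Q ∩ R))))^c, so 9 ∉ (Q ∪ P) \ (Q ∩ (Q Δ ((Q Δ R) ∪ (Q ∩ R))))^c

No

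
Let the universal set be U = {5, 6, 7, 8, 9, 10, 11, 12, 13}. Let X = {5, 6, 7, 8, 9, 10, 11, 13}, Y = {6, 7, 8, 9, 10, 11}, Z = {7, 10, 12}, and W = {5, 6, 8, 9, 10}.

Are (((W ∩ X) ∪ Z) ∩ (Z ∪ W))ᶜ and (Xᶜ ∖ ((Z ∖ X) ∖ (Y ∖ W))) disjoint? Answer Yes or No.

Yes

W ∩ X = {5, 6, 8, 9, 10}
(W ∩ X) ∪ Z = {5, 6, 7, 8, 9, 10, 12}
Z ∪ W = {5, 6, 7, 8, 9, 10, 12}
((W ∩ X) ∪ Z) ∩ (Z ∪ W) = {5, 6, 7, 8, 9, 10, 12}
(((W ∩ X) ∪ Z) ∩ (Z ∪ W))ᶜ = {11, 13}
Xᶜ = {12}
Z ∖ X = {12}
Y ∖ W = {7, 11}
(Z ∖ X) ∖ (Y ∖ W) = {12}
Xᶜ ∖ ((Z ∖ X) ∖ (Y ∖ W)) = {}
{11, 13} and {} share no elements.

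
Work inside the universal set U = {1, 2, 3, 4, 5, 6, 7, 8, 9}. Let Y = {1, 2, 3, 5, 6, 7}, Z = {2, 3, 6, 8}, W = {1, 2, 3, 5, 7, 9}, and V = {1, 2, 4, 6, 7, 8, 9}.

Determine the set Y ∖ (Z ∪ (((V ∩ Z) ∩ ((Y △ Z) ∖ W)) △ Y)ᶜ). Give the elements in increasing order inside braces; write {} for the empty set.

V ∩ Z = {2, 6, 8}
Y △ Z = {1, 5, 7, 8}
(Y △ Z) ∖ W = {8}
(V ∩ Z) ∩ ((Y △ Z) ∖ W) = {8}
((V ∩ Z) ∩ ((Y △ Z) ∖ W)) △ Y = {1, 2, 3, 5, 6, 7, 8}
(((V ∩ Z) ∩ ((Y △ Z) ∖ W)) △ Y)ᶜ = {4, 9}
Z ∪ (((V ∩ Z) ∩ ((Y △ Z) ∖ W)) △ Y)ᶜ = {2, 3, 4, 6, 8, 9}
Y ∖ (Z ∪ (((V ∩ Z) ∩ ((Y △ Z) ∖ W)) △ Y)ᶜ) = {1, 5, 7}

{1, 5, 7}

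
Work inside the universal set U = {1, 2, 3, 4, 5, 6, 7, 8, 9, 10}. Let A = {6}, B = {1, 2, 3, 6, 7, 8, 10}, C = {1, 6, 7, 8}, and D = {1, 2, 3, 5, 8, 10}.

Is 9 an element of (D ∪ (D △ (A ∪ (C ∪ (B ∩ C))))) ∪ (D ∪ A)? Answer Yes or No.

9 ∉ B and 9 ∉ C, so 9 ∉ B ∩ C
9 ∉ C and 9 ∉ (B ∩ C), so 9 ∉ C ∪ (B ∩ C)
9 ∉ A and 9 ∉ (C ∪ (B ∩ C)), so 9 ∉ A ∪ (C ∪ (B ∩ C))
9 ∉ D and 9 ∉ (A ∪ (C ∪ (B ∩ C))), so 9 ∉ D △ (A ∪ (C ∪ (B ∩ C)))
9 ∉ D and 9 ∉ (D △ (A ∪ (C ∪ (B ∩ C)))), so 9 ∉ D ∪ (D △ (A ∪ (C ∪ (B ∩ C))))
9 ∉ D and 9 ∉ A, so 9 ∉ D ∪ A
9 ∉ (D ∪ (D △ (A ∪ (C ∪ (B ∩ C))))) and 9 ∉ (D ∪ A), so 9 ∉ (D ∪ (D △ (A ∪ (C ∪ (B ∩ C))))) ∪ (D ∪ A)

No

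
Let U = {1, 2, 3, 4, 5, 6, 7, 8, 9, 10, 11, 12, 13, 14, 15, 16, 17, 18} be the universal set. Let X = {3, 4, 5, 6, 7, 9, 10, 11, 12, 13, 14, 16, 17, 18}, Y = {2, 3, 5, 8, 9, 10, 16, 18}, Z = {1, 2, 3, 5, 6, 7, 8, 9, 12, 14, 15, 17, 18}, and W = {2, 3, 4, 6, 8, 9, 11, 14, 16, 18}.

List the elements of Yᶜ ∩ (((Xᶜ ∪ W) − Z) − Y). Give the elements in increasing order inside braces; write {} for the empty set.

Yᶜ = {1, 4, 6, 7, 11, 12, 13, 14, 15, 17}
Xᶜ = {1, 2, 8, 15}
Xᶜ ∪ W = {1, 2, 3, 4, 6, 8, 9, 11, 14, 15, 16, 18}
(Xᶜ ∪ W) − Z = {4, 11, 16}
((Xᶜ ∪ W) − Z) − Y = {4, 11}
Yᶜ ∩ (((Xᶜ ∪ W) − Z) − Y) = {4, 11}

{4, 11}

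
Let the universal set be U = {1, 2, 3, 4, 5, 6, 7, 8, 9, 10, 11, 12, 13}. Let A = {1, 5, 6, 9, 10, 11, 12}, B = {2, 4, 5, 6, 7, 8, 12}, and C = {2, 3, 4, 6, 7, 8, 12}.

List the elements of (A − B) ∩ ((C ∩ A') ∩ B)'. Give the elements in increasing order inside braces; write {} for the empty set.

{1, 9, 10, 11}

A − B = {1, 9, 10, 11}
A' = {2, 3, 4, 7, 8, 13}
C ∩ A' = {2, 3, 4, 7, 8}
(C ∩ A') ∩ B = {2, 4, 7, 8}
((C ∩ A') ∩ B)' = {1, 3, 5, 6, 9, 10, 11, 12, 13}
(A − B) ∩ ((C ∩ A') ∩ B)' = {1, 9, 10, 11}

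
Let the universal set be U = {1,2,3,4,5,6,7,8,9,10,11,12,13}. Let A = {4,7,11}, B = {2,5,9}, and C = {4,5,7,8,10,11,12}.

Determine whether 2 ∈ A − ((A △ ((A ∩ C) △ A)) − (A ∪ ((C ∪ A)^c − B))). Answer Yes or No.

No

2 ∉ A and 2 ∉ C, so 2 ∉ A ∩ C
2 ∉ (A ∩ C) and 2 ∉ A, so 2 ∉ (A ∩ C) △ A
2 ∉ A and 2 ∉ ((A ∩ C) △ A), so 2 ∉ A △ ((A ∩ C) △ A)
2 ∉ C and 2 ∉ A, so 2 ∉ C ∪ A
2 ∈ (C ∪ A)^c since 2 ∉ (C ∪ A)
2 ∈ (C ∪ A)^c and 2 ∈ B, so 2 ∉ (C ∪ A)^c − B
2 ∉ A and 2 ∉ ((C ∪ A)^c − B), so 2 ∉ A ∪ ((C ∪ A)^c − B)
2 ∉ (A △ ((A ∩ C) △ A)) and 2 ∉ (A ∪ ((C ∪ A)^c − B)), so 2 ∉ (A △ ((A ∩ C) △ A)) − (A ∪ ((C ∪ A)^c − B))
2 ∉ A and 2 ∉ ((A △ ((A ∩ C) △ A)) − (A ∪ ((C ∪ A)^c − B))), so 2 ∉ A − ((A △ ((A ∩ C) △ A)) − (A ∪ ((C ∪ A)^c − B)))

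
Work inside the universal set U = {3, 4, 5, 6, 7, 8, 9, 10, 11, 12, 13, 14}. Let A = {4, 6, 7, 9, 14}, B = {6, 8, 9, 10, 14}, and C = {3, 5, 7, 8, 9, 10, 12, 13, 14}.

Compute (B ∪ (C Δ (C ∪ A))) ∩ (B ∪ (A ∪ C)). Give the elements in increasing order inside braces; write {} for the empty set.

C ∪ A = {3, 4, 5, 6, 7, 8, 9, 10, 12, 13, 14}
C Δ (C ∪ A) = {4, 6}
B ∪ (C Δ (C ∪ A)) = {4, 6, 8, 9, 10, 14}
A ∪ C = {3, 4, 5, 6, 7, 8, 9, 10, 12, 13, 14}
B ∪ (A ∪ C) = {3, 4, 5, 6, 7, 8, 9, 10, 12, 13, 14}
(B ∪ (C Δ (C ∪ A))) ∩ (B ∪ (A ∪ C)) = {4, 6, 8, 9, 10, 14}

{4, 6, 8, 9, 10, 14}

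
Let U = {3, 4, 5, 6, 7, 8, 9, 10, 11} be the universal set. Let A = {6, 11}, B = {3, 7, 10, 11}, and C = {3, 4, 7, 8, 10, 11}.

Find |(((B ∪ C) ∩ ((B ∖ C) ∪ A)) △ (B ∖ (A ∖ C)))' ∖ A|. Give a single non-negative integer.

4

B ∪ C = {3, 4, 7, 8, 10, 11}
B ∖ C = {}
(B ∖ C) ∪ A = {6, 11}
(B ∪ C) ∩ ((B ∖ C) ∪ A) = {11}
A ∖ C = {6}
B ∖ (A ∖ C) = {3, 7, 10, 11}
((B ∪ C) ∩ ((B ∖ C) ∪ A)) △ (B ∖ (A ∖ C)) = {3, 7, 10}
(((B ∪ C) ∩ ((B ∖ C) ∪ A)) △ (B ∖ (A ∖ C)))' = {4, 5, 6, 8, 9, 11}
(((B ∪ C) ∩ ((B ∖ C) ∪ A)) △ (B ∖ (A ∖ C)))' ∖ A = {4, 5, 8, 9}
|(((B ∪ C) ∩ ((B ∖ C) ∪ A)) △ (B ∖ (A ∖ C)))' ∖ A| = 4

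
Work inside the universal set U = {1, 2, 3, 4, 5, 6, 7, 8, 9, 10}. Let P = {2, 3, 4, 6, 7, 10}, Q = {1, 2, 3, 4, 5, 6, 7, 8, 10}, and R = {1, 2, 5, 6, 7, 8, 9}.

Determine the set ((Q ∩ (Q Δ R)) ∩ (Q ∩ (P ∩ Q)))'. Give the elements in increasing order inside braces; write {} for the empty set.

Q Δ R = {3, 4, 9, 10}
Q ∩ (Q Δ R) = {3, 4, 10}
P ∩ Q = {2, 3, 4, 6, 7, 10}
Q ∩ (P ∩ Q) = {2, 3, 4, 6, 7, 10}
(Q ∩ (Q Δ R)) ∩ (Q ∩ (P ∩ Q)) = {3, 4, 10}
((Q ∩ (Q Δ R)) ∩ (Q ∩ (P ∩ Q)))' = {1, 2, 5, 6, 7, 8, 9}

{1, 2, 5, 6, 7, 8, 9}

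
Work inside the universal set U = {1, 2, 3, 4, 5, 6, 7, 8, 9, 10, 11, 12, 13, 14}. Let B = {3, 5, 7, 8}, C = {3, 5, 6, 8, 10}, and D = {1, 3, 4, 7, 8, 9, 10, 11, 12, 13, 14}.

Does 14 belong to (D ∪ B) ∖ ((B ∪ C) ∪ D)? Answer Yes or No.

14 ∈ D and 14 ∉ B, so 14 ∈ D ∪ B
14 ∉ B and 14 ∉ C, so 14 ∉ B ∪ C
14 ∉ (B ∪ C) and 14 ∈ D, so 14 ∈ (B ∪ C) ∪ D
14 ∈ (D ∪ B) and 14 ∈ ((B ∪ C) ∪ D), so 14 ∉ (D ∪ B) ∖ ((B ∪ C) ∪ D)

No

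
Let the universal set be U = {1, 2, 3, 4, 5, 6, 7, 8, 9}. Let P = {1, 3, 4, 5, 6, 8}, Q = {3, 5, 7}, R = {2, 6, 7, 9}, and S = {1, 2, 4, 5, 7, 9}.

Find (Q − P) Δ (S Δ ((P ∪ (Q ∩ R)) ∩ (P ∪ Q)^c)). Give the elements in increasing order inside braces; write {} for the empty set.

Q − P = {7}
Q ∩ R = {7}
P ∪ (Q ∩ R) = {1, 3, 4, 5, 6, 7, 8}
P ∪ Q = {1, 3, 4, 5, 6, 7, 8}
(P ∪ Q)^c = {2, 9}
(P ∪ (Q ∩ R)) ∩ (P ∪ Q)^c = {}
S Δ ((P ∪ (Q ∩ R)) ∩ (P ∪ Q)^c) = {1, 2, 4, 5, 7, 9}
(Q − P) Δ (S Δ ((P ∪ (Q ∩ R)) ∩ (P ∪ Q)^c)) = {1, 2, 4, 5, 9}

{1, 2, 4, 5, 9}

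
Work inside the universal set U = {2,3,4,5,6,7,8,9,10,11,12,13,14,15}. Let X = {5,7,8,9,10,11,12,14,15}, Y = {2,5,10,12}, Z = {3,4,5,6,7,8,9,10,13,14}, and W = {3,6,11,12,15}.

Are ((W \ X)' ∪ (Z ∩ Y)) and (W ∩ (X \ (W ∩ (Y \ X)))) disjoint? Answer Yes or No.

No

W \ X = {3,6}
(W \ X)' = {2,4,5,7,8,9,10,11,12,13,14,15}
Z ∩ Y = {5,10}
(W \ X)' ∪ (Z ∩ Y) = {2,4,5,7,8,9,10,11,12,13,14,15}
Y \ X = {2}
W ∩ (Y \ X) = {}
X \ (W ∩ (Y \ X)) = {5,7,8,9,10,11,12,14,15}
W ∩ (X \ (W ∩ (Y \ X))) = {11,12,15}
11 lies in both, so they are not disjoint.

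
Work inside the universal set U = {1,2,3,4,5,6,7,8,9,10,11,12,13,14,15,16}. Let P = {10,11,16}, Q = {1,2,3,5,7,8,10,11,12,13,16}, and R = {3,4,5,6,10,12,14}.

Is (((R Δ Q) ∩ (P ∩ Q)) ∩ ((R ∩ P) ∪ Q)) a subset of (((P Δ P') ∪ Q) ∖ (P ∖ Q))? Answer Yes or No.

Yes

R Δ Q = {1,2,4,6,7,8,11,13,14,16}
P ∩ Q = {10,11,16}
(R Δ Q) ∩ (P ∩ Q) = {11,16}
R ∩ P = {10}
(R ∩ P) ∪ Q = {1,2,3,5,7,8,10,11,12,13,16}
((R Δ Q) ∩ (P ∩ Q)) ∩ ((R ∩ P) ∪ Q) = {11,16}
P' = {1,2,3,4,5,6,7,8,9,12,13,14,15}
P Δ P' = {1,2,3,4,5,6,7,8,9,10,11,12,13,14,15,16}
(P Δ P') ∪ Q = {1,2,3,4,5,6,7,8,9,10,11,12,13,14,15,16}
P ∖ Q = {}
((P Δ P') ∪ Q) ∖ (P ∖ Q) = {1,2,3,4,5,6,7,8,9,10,11,12,13,14,15,16}
Every element of {11,16} is in {1,2,3,4,5,6,7,8,9,10,11,12,13,14,15,16}, so ((R Δ Q) ∩ (P ∩ Q)) ∩ ((R ∩ P) ∪ Q) ⊆ ((P Δ P') ∪ Q) ∖ (P ∖ Q).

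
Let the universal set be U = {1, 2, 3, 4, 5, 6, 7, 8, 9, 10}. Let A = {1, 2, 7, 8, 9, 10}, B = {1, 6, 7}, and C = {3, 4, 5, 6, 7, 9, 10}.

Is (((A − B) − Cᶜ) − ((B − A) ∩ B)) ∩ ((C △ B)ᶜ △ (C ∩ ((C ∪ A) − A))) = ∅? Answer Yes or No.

A − B = {2, 8, 9, 10}
Cᶜ = {1, 2, 8}
(A − B) − Cᶜ = {9, 10}
B − A = {6}
(B − A) ∩ B = {6}
((A − B) − Cᶜ) − ((B − A) ∩ B) = {9, 10}
C △ B = {1, 3, 4, 5, 9, 10}
(C △ B)ᶜ = {2, 6, 7, 8}
C ∪ A = {1, 2, 3, 4, 5, 6, 7, 8, 9, 10}
(C ∪ A) − A = {3, 4, 5, 6}
C ∩ ((C ∪ A) − A) = {3, 4, 5, 6}
(C △ B)ᶜ △ (C ∩ ((C ∪ A) − A)) = {2, 3, 4, 5, 7, 8}
{9, 10} and {2, 3, 4, 5, 7, 8} share no elements.

Yes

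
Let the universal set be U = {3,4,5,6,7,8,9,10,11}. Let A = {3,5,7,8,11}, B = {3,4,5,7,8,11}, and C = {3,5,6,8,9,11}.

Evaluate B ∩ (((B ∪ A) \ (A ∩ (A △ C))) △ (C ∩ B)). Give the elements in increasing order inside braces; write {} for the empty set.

B ∪ A = {3,4,5,7,8,11}
A △ C = {6,7,9}
A ∩ (A △ C) = {7}
(B ∪ A) \ (A ∩ (A △ C)) = {3,4,5,8,11}
C ∩ B = {3,5,8,11}
((B ∪ A) \ (A ∩ (A △ C))) △ (C ∩ B) = {4}
B ∩ (((B ∪ A) \ (A ∩ (A △ C))) △ (C ∩ B)) = {4}

{4}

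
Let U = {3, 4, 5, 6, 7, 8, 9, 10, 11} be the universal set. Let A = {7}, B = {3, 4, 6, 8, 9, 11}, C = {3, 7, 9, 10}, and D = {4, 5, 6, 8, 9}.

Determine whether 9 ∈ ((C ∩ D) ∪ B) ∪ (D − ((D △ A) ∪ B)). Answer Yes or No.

Yes

9 ∈ C and 9 ∈ D, so 9 ∈ C ∩ D
9 ∈ (C ∩ D) and 9 ∈ B, so 9 ∈ (C ∩ D) ∪ B
9 ∈ D and 9 ∉ A, so 9 ∈ D △ A
9 ∈ (D △ A) and 9 ∈ B, so 9 ∈ (D △ A) ∪ B
9 ∈ D and 9 ∈ ((D △ A) ∪ B), so 9 ∉ D − ((D △ A) ∪ B)
9 ∈ ((C ∩ D) ∪ B) and 9 ∉ (D − ((D △ A) ∪ B)), so 9 ∈ ((C ∩ D) ∪ B) ∪ (D − ((D △ A) ∪ B))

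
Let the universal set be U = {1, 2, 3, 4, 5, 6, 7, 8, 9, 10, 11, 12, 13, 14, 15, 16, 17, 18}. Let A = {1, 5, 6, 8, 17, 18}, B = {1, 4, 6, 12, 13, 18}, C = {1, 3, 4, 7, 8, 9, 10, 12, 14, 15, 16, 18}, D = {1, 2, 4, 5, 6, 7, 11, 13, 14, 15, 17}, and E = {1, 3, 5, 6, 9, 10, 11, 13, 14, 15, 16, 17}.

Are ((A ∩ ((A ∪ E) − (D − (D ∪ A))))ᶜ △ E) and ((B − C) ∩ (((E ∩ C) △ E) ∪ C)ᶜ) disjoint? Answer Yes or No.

A ∪ E = {1, 3, 5, 6, 8, 9, 10, 11, 13, 14, 15, 16, 17, 18}
D ∪ A = {1, 2, 4, 5, 6, 7, 8, 11, 13, 14, 15, 17, 18}
D − (D ∪ A) = {}
(A ∪ E) − (D − (D ∪ A)) = {1, 3, 5, 6, 8, 9, 10, 11, 13, 14, 15, 16, 17, 18}
A ∩ ((A ∪ E) − (D − (D ∪ A))) = {1, 5, 6, 8, 17, 18}
(A ∩ ((A ∪ E) − (D − (D ∪ A))))ᶜ = {2, 3, 4, 7, 9, 10, 11, 12, 13, 14, 15, 16}
(A ∩ ((A ∪ E) − (D − (D ∪ A))))ᶜ △ E = {1, 2, 4, 5, 6, 7, 12, 17}
B − C = {6, 13}
E ∩ C = {1, 3, 9, 10, 14, 15, 16}
(E ∩ C) △ E = {5, 6, 11, 13, 17}
((E ∩ C) △ E) ∪ C = {1, 3, 4, 5, 6, 7, 8, 9, 10, 11, 12, 13, 14, 15, 16, 17, 18}
(((E ∩ C) △ E) ∪ C)ᶜ = {2}
(B − C) ∩ (((E ∩ C) △ E) ∪ C)ᶜ = {}
{1, 2, 4, 5, 6, 7, 12, 17} and {} share no elements.

Yes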